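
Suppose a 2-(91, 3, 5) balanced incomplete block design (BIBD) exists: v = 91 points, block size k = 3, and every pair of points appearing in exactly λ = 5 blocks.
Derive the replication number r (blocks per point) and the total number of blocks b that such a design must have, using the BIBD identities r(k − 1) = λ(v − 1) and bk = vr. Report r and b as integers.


Any 2-(v, k, λ) BIBD satisfies two necessary conditions:
  (i)  Each point sits in r blocks, and counting incidences through any fixed point gives r(k − 1) = λ(v − 1), so r = λ(v − 1)/(k − 1).
  (ii) Total incidences bk = vr, so b = vr/k.
Step 1: r = λ(v − 1)/(k − 1) = 5·(91 − 1)/(3 − 1) = 5·90/2 = 450/2 = 225.
Step 2: b = vr/k = 91·225/3 = 20475/3 = 6825.
Check integrality: r = 225 ∈ Z ✓, b = 6825 ∈ Z ✓.
(These identities are necessary conditions: they determine r and b for any design with these parameters, but do not by themselves prove that one exists.)

r = 225, b = 6825.


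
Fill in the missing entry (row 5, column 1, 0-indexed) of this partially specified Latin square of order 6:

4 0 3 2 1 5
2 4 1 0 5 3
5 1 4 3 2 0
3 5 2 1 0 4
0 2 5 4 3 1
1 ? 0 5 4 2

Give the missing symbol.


Row 5 contains symbols [0, 1, 2, 4, 5] — missing [3].
Column 1 contains symbols [0, 1, 2, 4, 5] — missing [3].
The missing symbol must appear in both missing sets; intersection = [3].
Therefore the hidden value is 3.

Missing value = 3.


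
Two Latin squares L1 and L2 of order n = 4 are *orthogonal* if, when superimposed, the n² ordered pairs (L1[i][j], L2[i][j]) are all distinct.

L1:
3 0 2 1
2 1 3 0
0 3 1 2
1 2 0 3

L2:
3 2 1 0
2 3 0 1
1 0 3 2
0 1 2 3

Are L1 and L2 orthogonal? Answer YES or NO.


Form the n² = 16 superimposed pairs (L1[i][j], L2[i][j]), row by row (rows and columns indexed from 0):
row 0: (3,3) (0,2) (2,1) (1,0)
row 1: (2,2) (1,3) (3,0) (0,1)
row 2: (0,1) (3,0) (1,3) (2,2)
row 3: (1,0) (2,1) (0,2) (3,3)
Orthogonality requires all 16 pairs distinct.
But the pair (0,1) repeats: cell (1,3) has L1 = 0, L2 = 1, and cell (2,0) has L1 = 0, L2 = 1.
A repeated pair means some other pair never occurs (only 8 distinct pairs out of 16), so the squares are not orthogonal.
Conclusion: NO.

NO


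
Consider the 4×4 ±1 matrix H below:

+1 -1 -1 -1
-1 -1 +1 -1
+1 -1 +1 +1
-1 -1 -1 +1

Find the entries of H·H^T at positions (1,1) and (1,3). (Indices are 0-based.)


Row 1 of H: [-1, -1, 1, -1].
Row 3 of H: [-1, -1, -1, 1].
(H·H^T)[1][1] = Σ_j H[1][j]·H[1][j] = (-1)² + (-1)² + (1)² + (-1)² = 1 + 1 + 1 + 1 = 4.
(H·H^T)[1][3] = Σ_j H[1][j]·H[3][j] = (-1)·(-1) + (-1)·(-1) + (1)·(-1) + (-1)·(1) = 1 + 1 + -1 + -1 = 0.
So rows 1 and 3 are orthogonal; the diagonal entry equals n = 4.

(1,1) entry = 4; (1,3) entry = 0.


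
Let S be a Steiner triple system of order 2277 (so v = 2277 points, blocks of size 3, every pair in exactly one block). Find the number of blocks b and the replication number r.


An STS(v) is a 2-(v, 3, 1) BIBD: block size k = 3, λ = 1.
Replication: r(k − 1) = λ(v − 1) ⇒ r·2 = 2277 − 1 = 2276 ⇒ r = 1138.
Block count: b = v(v − 1)/6 = 2277·2276/6 = 5182452/6 = 863742.

r = 1138, b = 863742.


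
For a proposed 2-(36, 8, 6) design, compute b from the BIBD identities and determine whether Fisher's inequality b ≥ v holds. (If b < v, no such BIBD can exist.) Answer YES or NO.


b = λv(v − 1)/(k(k − 1)) = 6·36·35/(8·7) = 7560/56 = 135.
Compare with v = 36: b ≥ v, so Fisher's inequality holds.

YES


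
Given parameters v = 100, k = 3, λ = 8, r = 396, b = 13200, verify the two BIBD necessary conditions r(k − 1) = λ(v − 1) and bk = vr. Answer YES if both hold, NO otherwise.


Condition (i): r(k − 1) = 396·2 = 792; λ(v − 1) = 8·99 = 792. Match? YES.
Condition (ii): bk = 13200·3 = 39600; vr = 100·396 = 39600. Match? YES.
Both conditions hold? YES.

YES


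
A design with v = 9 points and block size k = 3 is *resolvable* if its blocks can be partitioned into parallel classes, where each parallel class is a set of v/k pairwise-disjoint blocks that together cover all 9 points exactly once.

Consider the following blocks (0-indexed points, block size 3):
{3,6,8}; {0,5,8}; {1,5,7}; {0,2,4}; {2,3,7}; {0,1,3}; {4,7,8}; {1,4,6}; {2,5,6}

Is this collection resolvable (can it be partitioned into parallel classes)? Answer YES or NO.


v = 9, block size k = 3, number of blocks = 9.
For resolvability, blocks must partition into parallel classes of size v/k = 3.
Total blocks must therefore be a multiple of 3: 9 = 3·3 + 0 ⇒ divisible ✓.
Greedy packing gives 3 candidate class(es). Each should be a full parallel class (size 3, covers all 9 points).
  Class 1 (3 blocks): {3,6,8}; {1,5,7}; {0,2,4}. Points covered: [0, 1, 2, 3, 4, 5, 6, 7, 8].
  Class 2 (3 blocks): {0,5,8}; {2,3,7}; {1,4,6}. Points covered: [0, 1, 2, 3, 4, 5, 6, 7, 8].
  Class 3 (3 blocks): {0,1,3}; {4,7,8}; {2,5,6}. Points covered: [0, 1, 2, 3, 4, 5, 6, 7, 8].
All classes full (size 3)? YES. All classes cover every point? YES.
Resolvable? YES.

YES


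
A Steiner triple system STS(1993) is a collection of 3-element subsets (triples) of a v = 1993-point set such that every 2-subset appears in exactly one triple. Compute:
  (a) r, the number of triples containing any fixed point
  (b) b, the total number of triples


An STS(v) is a 2-(v, 3, 1) BIBD: block size k = 3, λ = 1.
Replication: r(k − 1) = λ(v − 1) ⇒ r·2 = 1993 − 1 = 1992 ⇒ r = 996.
Block count: bk = vr ⇒ b·3 = 1993·996 = 1985028 ⇒ b = 661676.

r = 996, b = 661676.


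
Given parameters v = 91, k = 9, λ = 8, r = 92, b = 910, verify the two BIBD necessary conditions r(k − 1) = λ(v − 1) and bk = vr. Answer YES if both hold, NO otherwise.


Condition (i): r(k − 1) = 92·8 = 736; λ(v − 1) = 8·90 = 720. Match? NO.
Condition (ii): bk = 910·9 = 8190; vr = 91·92 = 8372. Match? NO.
Both conditions hold? NO.

NO


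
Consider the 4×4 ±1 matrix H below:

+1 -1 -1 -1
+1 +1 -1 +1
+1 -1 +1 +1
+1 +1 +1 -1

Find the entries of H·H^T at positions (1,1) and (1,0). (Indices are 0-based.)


Row 0 of H: [1, -1, -1, -1].
Row 1 of H: [1, 1, -1, 1].
(H·H^T)[1][1] = Σ_j H[1][j]·H[1][j] = (1)² + (1)² + (-1)² + (1)² = 1 + 1 + 1 + 1 = 4.
(H·H^T)[1][0] = Σ_j H[1][j]·H[0][j] = (1)·(1) + (1)·(-1) + (-1)·(-1) + (1)·(-1) = 1 + -1 + 1 + -1 = 0.
So rows 1 and 0 are orthogonal; the diagonal entry equals n = 4.

(1,1) entry = 4; (1,0) entry = 0.


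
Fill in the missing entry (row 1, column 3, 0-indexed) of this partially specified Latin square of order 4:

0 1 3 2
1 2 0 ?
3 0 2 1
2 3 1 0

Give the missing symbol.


Row 1 contains symbols [0, 1, 2] — missing [3].
Column 3 contains symbols [0, 1, 2] — missing [3].
The missing symbol must appear in both missing sets; intersection = [3].
Therefore the hidden value is 3.

Missing value = 3.


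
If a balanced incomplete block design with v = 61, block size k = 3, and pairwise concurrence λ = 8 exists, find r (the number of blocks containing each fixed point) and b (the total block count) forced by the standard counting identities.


Any 2-(v, k, λ) BIBD satisfies two necessary conditions:
  (i)  Each point sits in r blocks, and counting incidences through any fixed point gives r(k − 1) = λ(v − 1), so r = λ(v − 1)/(k − 1).
  (ii) Total incidences bk = vr, so b = vr/k.
Step 1: r = λ(v − 1)/(k − 1) = 8·(61 − 1)/(3 − 1) = 8·60/2 = 480/2 = 240.
Step 2: b = vr/k = 61·240/3 = 14640/3 = 4880.
Check integrality: r = 240 ∈ Z ✓, b = 4880 ∈ Z ✓.
(These identities are necessary conditions: they determine r and b for any design with these parameters, but do not by themselves prove that one exists.)

r = 240, b = 4880.


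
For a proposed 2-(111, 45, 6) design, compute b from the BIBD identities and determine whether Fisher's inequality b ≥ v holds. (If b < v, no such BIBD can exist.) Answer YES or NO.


r = λ(v − 1)/(k − 1) = 6·110/44 = 15.
b = vr/k = 111·15/45 = 37.
Fisher's inequality: b ≥ v ⇔ 37 ≥ 111? NO.

NO


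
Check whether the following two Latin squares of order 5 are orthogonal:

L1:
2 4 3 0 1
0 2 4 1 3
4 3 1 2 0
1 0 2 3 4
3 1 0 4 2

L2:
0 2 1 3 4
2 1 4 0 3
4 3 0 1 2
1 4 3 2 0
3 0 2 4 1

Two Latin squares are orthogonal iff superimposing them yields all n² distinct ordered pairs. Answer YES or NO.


Form the n² = 25 superimposed pairs (L1[i][j], L2[i][j]), row by row (rows and columns indexed from 0):
row 0: (2,0) (4,2) (3,1) (0,3) (1,4)
row 1: (0,2) (2,1) (4,4) (1,0) (3,3)
row 2: (4,4) (3,3) (1,0) (2,1) (0,2)
row 3: (1,1) (0,4) (2,3) (3,2) (4,0)
row 4: (3,3) (1,0) (0,2) (4,4) (2,1)
Orthogonality requires all 25 pairs distinct.
But the pair (4,4) repeats: cell (1,2) has L1 = 4, L2 = 4, and cell (2,0) has L1 = 4, L2 = 4.
A repeated pair means some other pair never occurs (only 15 distinct pairs out of 25), so the squares are not orthogonal.
Conclusion: NO.

NO


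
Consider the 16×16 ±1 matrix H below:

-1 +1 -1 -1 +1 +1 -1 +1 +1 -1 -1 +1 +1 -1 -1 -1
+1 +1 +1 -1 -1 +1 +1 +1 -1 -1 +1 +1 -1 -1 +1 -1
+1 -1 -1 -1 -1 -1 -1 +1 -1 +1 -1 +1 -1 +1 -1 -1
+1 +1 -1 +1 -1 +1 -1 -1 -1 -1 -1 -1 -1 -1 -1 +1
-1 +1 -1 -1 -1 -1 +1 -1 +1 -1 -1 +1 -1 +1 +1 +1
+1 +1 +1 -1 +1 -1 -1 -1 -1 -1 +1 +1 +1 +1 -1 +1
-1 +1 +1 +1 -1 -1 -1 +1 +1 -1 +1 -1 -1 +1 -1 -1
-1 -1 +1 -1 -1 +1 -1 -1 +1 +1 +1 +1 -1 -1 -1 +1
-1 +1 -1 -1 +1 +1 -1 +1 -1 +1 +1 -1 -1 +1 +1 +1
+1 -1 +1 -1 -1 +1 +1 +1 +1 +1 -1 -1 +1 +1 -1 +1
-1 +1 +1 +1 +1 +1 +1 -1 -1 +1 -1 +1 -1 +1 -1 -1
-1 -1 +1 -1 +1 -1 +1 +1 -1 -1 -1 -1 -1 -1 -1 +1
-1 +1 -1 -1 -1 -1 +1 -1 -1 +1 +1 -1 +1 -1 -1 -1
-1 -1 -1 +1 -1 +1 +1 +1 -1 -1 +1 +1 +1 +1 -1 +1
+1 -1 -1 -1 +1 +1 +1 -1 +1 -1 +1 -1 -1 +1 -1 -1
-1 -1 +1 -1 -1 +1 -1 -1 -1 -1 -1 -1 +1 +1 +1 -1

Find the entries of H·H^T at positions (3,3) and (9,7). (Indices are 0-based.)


Row 3 of H: [1, 1, -1, 1, -1, 1, -1, -1, -1, -1, -1, -1, -1, -1, -1, 1].
Row 7 of H: [-1, -1, 1, -1, -1, 1, -1, -1, 1, 1, 1, 1, -1, -1, -1, 1].
Row 9 of H: [1, -1, 1, -1, -1, 1, 1, 1, 1, 1, -1, -1, 1, 1, -1, 1].
(H·H^T)[3][3] = Σ_j H[3][j]·H[3][j] = (1)² + (1)² + (-1)² + (1)² + (-1)² + (1)² + (-1)² + (-1)² + (-1)² + (-1)² + (-1)² + (-1)² + (-1)² + (-1)² + (-1)² + (1)² = 1 + 1 + 1 + 1 + 1 + 1 + 1 + 1 + 1 + 1 + 1 + 1 + 1 + 1 + 1 + 1 = 16.
(H·H^T)[9][7] = Σ_j H[9][j]·H[7][j] = (1)·(-1) + (-1)·(-1) + (1)·(1) + (-1)·(-1) + (-1)·(-1) + (1)·(1) + (1)·(-1) + (1)·(-1) + (1)·(1) + (1)·(1) + (-1)·(1) + (-1)·(1) + (1)·(-1) + (1)·(-1) + (-1)·(-1) + (1)·(1) = -1 + 1 + 1 + 1 + 1 + 1 + -1 + -1 + 1 + 1 + -1 + -1 + -1 + -1 + 1 + 1 = 2.
Rows 9 and 7 are not orthogonal (dot product = 2 ≠ 0), so H is not a Hadamard matrix.

(3,3) entry = 16; (9,7) entry = 2.


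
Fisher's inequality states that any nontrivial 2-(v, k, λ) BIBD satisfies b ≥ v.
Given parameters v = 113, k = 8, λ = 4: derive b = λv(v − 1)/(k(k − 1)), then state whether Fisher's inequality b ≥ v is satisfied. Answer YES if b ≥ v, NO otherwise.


r = λ(v − 1)/(k − 1) = 4·112/7 = 64.
b = vr/k = 113·64/8 = 904.
Fisher's inequality: b ≥ v ⇔ 904 ≥ 113? YES.

YES


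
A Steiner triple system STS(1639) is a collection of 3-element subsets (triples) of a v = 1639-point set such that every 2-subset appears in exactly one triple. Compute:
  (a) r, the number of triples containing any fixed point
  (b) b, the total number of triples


An STS(v) is a 2-(v, 3, 1) BIBD: block size k = 3, λ = 1.
Replication: r(k − 1) = λ(v − 1) ⇒ r·2 = 1639 − 1 = 1638 ⇒ r = 819.
Block count: bk = vr ⇒ b·3 = 1639·819 = 1342341 ⇒ b = 447447.
(Check via b = v(v − 1)/6 = 1639·1638/6 = 2684682/6 = 447447.)

r = 819, b = 447447.


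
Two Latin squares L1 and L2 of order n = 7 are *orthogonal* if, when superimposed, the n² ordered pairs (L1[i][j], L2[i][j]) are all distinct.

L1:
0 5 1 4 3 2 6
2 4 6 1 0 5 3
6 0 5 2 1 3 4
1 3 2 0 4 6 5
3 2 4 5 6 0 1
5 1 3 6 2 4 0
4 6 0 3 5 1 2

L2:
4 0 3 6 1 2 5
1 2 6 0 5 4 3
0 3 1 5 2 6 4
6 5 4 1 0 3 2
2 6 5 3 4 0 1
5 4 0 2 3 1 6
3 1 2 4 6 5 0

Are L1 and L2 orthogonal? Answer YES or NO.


Form the n² = 49 superimposed pairs (L1[i][j], L2[i][j]), row by row (rows and columns indexed from 0):
row 0: (0,4) (5,0) (1,3) (4,6) (3,1) (2,2) (6,5)
row 1: (2,1) (4,2) (6,6) (1,0) (0,5) (5,4) (3,3)
row 2: (6,0) (0,3) (5,1) (2,5) (1,2) (3,6) (4,4)
row 3: (1,6) (3,5) (2,4) (0,1) (4,0) (6,3) (5,2)
row 4: (3,2) (2,6) (4,5) (5,3) (6,4) (0,0) (1,1)
row 5: (5,5) (1,4) (3,0) (6,2) (2,3) (4,1) (0,6)
row 6: (4,3) (6,1) (0,2) (3,4) (5,6) (1,5) (2,0)
Orthogonality requires all 49 pairs distinct.
Check by first coordinate: for each symbol s of L1, list the L2 entries in the n cells where L1 = s; they must all differ.
  L1 = 0: L2 entries (in reading order) 4, 5, 3, 1, 0, 6, 2 — all 7 distinct ✓
  L1 = 1: L2 entries (in reading order) 3, 0, 2, 6, 1, 4, 5 — all 7 distinct ✓
  L1 = 2: L2 entries (in reading order) 2, 1, 5, 4, 6, 3, 0 — all 7 distinct ✓
  L1 = 3: L2 entries (in reading order) 1, 3, 6, 5, 2, 0, 4 — all 7 distinct ✓
  L1 = 4: L2 entries (in reading order) 6, 2, 4, 0, 5, 1, 3 — all 7 distinct ✓
  L1 = 5: L2 entries (in reading order) 0, 4, 1, 2, 3, 5, 6 — all 7 distinct ✓
  L1 = 6: L2 entries (in reading order) 5, 6, 0, 3, 4, 2, 1 — all 7 distinct ✓
Every symbol of L1 meets every symbol of L2 exactly once, so all 49 pairs are distinct (49 of 49).
Conclusion: YES.

YES


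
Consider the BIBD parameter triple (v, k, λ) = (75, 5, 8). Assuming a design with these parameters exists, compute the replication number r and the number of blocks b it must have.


Any 2-(v, k, λ) BIBD satisfies two necessary conditions:
  (i)  Each point sits in r blocks, and counting incidences through any fixed point gives r(k − 1) = λ(v − 1), so r = λ(v − 1)/(k − 1).
  (ii) Total incidences bk = vr, so b = vr/k.
Step 1: r = λ(v − 1)/(k − 1) = 8·(75 − 1)/(5 − 1) = 8·74/4 = 592/4 = 148.
Step 2: b = vr/k = 75·148/5 = 11100/5 = 2220.
Check integrality: r = 148 ∈ Z ✓, b = 2220 ∈ Z ✓.
(These identities are necessary conditions: they determine r and b for any design with these parameters, but do not by themselves prove that one exists.)

r = 148, b = 2220.


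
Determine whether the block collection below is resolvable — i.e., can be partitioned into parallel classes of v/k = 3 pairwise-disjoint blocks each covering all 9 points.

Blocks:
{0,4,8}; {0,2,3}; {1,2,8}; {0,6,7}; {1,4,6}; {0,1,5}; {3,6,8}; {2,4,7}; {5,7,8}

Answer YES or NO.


v = 9, block size k = 3, number of blocks = 9.
For resolvability, blocks must partition into parallel classes of size v/k = 3.
Total blocks must therefore be a multiple of 3: 9 = 3·3 + 0 ⇒ divisible ✓.
Consider block {0,4,8}. It intersects every other block in the collection, so no parallel class of size 3 can contain it.
Since every block must belong to some parallel class in a resolution, the collection cannot be partitioned into parallel classes.
Resolvable? NO.

NO


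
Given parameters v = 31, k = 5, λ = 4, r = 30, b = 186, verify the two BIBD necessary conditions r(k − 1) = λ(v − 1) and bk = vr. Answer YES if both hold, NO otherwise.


Condition (i): r(k − 1) = 30·4 = 120; λ(v − 1) = 4·30 = 120. Match? YES.
Condition (ii): bk = 186·5 = 930; vr = 31·30 = 930. Match? YES.
Both conditions hold? YES.

YES


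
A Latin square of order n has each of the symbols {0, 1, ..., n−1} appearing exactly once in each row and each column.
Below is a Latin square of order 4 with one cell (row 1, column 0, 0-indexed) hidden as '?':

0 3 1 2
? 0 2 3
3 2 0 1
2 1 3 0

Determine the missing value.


Row 1 contains symbols [0, 2, 3] — missing [1].
Column 0 contains symbols [0, 2, 3] — missing [1].
The missing symbol must appear in both missing sets; intersection = [1].
Therefore the hidden value is 1.

Missing value = 1.


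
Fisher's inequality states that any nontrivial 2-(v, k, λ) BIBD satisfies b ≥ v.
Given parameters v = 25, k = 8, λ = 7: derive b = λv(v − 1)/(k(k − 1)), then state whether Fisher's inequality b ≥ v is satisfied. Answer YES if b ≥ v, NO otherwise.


b = λv(v − 1)/(k(k − 1)) = 7·25·24/(8·7) = 4200/56 = 75.
Compare with v = 25: b ≥ v, so Fisher's inequality holds.

YES


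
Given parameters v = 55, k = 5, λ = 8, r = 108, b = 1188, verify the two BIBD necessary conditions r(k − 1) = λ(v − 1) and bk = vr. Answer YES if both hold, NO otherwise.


Condition (i): r(k − 1) = 108·4 = 432; λ(v − 1) = 8·54 = 432. Match? YES.
Condition (ii): bk = 1188·5 = 5940; vr = 55·108 = 5940. Match? YES.
Both conditions hold? YES.

YES


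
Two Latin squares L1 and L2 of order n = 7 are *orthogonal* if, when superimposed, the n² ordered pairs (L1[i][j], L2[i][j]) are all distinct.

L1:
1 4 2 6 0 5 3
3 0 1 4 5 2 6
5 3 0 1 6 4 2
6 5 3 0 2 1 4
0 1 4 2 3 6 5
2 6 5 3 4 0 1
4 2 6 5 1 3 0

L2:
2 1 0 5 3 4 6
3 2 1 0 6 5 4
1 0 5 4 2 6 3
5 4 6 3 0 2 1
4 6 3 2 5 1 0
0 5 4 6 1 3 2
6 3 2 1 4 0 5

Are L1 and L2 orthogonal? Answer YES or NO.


Form the n² = 49 superimposed pairs (L1[i][j], L2[i][j]), row by row (rows and columns indexed from 0):
row 0: (1,2) (4,1) (2,0) (6,5) (0,3) (5,4) (3,6)
row 1: (3,3) (0,2) (1,1) (4,0) (5,6) (2,5) (6,4)
row 2: (5,1) (3,0) (0,5) (1,4) (6,2) (4,6) (2,3)
row 3: (6,5) (5,4) (3,6) (0,3) (2,0) (1,2) (4,1)
row 4: (0,4) (1,6) (4,3) (2,2) (3,5) (6,1) (5,0)
row 5: (2,0) (6,5) (5,4) (3,6) (4,1) (0,3) (1,2)
row 6: (4,6) (2,3) (6,2) (5,1) (1,4) (3,0) (0,5)
Orthogonality requires all 49 pairs distinct.
But the pair (6,5) repeats: cell (0,3) has L1 = 6, L2 = 5, and cell (3,0) has L1 = 6, L2 = 5.
A repeated pair means some other pair never occurs (only 28 distinct pairs out of 49), so the squares are not orthogonal.
Conclusion: NO.

NO


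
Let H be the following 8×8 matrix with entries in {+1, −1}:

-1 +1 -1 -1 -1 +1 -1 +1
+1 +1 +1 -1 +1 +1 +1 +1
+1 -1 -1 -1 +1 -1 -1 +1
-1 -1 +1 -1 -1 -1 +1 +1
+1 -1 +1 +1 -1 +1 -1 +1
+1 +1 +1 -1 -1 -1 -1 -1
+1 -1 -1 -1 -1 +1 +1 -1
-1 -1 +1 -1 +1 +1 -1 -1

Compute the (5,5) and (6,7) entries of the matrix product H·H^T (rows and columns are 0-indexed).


Row 5 of H: [1, 1, 1, -1, -1, -1, -1, -1].
Row 6 of H: [1, -1, -1, -1, -1, 1, 1, -1].
Row 7 of H: [-1, -1, 1, -1, 1, 1, -1, -1].
(H·H^T)[5][5] = Σ_j H[5][j]·H[5][j] = (1)² + (1)² + (1)² + (-1)² + (-1)² + (-1)² + (-1)² + (-1)² = 1 + 1 + 1 + 1 + 1 + 1 + 1 + 1 = 8.
(H·H^T)[6][7] = Σ_j H[6][j]·H[7][j] = (1)·(-1) + (-1)·(-1) + (-1)·(1) + (-1)·(-1) + (-1)·(1) + (1)·(1) + (1)·(-1) + (-1)·(-1) = -1 + 1 + -1 + 1 + -1 + 1 + -1 + 1 = 0.
So rows 6 and 7 are orthogonal; the diagonal entry equals n = 8.

(5,5) entry = 8; (6,7) entry = 0.


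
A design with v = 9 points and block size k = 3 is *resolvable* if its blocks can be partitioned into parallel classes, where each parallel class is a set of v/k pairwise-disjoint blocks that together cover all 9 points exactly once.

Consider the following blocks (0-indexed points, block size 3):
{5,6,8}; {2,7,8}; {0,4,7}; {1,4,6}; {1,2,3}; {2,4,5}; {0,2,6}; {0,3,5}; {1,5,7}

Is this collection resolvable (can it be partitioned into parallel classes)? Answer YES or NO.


v = 9, block size k = 3, number of blocks = 9.
For resolvability, blocks must partition into parallel classes of size v/k = 3.
Total blocks must therefore be a multiple of 3: 9 = 3·3 + 0 ⇒ divisible ✓.
Consider block {2,4,5}. It intersects every other block in the collection, so no parallel class of size 3 can contain it.
Since every block must belong to some parallel class in a resolution, the collection cannot be partitioned into parallel classes.
Resolvable? NO.

NO


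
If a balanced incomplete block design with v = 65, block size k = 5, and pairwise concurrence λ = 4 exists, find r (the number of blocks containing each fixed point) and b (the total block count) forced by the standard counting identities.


Any 2-(v, k, λ) BIBD satisfies two necessary conditions:
  (i)  Each point sits in r blocks, and counting incidences through any fixed point gives r(k − 1) = λ(v − 1), so r = λ(v − 1)/(k − 1).
  (ii) Total incidences bk = vr, so b = vr/k.
Step 1: r = λ(v − 1)/(k − 1) = 4·(65 − 1)/(5 − 1) = 4·64/4 = 256/4 = 64.
Step 2: b = vr/k = 65·64/5 = 4160/5 = 832.
Check integrality: r = 64 ∈ Z ✓, b = 832 ∈ Z ✓.
(These identities are necessary conditions: they determine r and b for any design with these parameters, but do not by themselves prove that one exists.)

r = 64, b = 832.


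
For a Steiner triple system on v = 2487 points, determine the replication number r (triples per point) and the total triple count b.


An STS(v) is a 2-(v, 3, 1) BIBD: block size k = 3, λ = 1.
Replication: r(k − 1) = λ(v − 1) ⇒ r·2 = 2487 − 1 = 2486 ⇒ r = 1243.
Block count: bk = vr ⇒ b·3 = 2487·1243 = 3091341 ⇒ b = 1030447.
(Check via b = v(v − 1)/6 = 2487·2486/6 = 6182682/6 = 1030447.)

r = 1243, b = 1030447.


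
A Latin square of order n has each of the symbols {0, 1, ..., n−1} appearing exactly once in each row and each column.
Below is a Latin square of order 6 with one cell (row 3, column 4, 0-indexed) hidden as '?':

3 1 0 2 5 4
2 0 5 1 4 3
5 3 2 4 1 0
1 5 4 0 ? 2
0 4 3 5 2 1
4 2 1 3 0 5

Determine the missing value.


Row 3 contains symbols [0, 1, 2, 4, 5] — missing [3].
Column 4 contains symbols [0, 1, 2, 4, 5] — missing [3].
The missing symbol must appear in both missing sets; intersection = [3].
Therefore the hidden value is 3.

Missing value = 3.


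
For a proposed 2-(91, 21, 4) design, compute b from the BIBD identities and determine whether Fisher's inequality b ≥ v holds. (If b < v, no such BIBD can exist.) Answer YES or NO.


b = λv(v − 1)/(k(k − 1)) = 4·91·90/(21·20) = 32760/420 = 78.
Compare with v = 91: b < v, so Fisher's inequality fails.

NO


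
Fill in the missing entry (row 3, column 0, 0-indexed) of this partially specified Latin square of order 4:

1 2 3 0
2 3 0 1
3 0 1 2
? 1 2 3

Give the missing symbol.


Row 3 contains symbols [1, 2, 3] — missing [0].
Column 0 contains symbols [1, 2, 3] — missing [0].
The missing symbol must appear in both missing sets; intersection = [0].
Therefore the hidden value is 0.

Missing value = 0.


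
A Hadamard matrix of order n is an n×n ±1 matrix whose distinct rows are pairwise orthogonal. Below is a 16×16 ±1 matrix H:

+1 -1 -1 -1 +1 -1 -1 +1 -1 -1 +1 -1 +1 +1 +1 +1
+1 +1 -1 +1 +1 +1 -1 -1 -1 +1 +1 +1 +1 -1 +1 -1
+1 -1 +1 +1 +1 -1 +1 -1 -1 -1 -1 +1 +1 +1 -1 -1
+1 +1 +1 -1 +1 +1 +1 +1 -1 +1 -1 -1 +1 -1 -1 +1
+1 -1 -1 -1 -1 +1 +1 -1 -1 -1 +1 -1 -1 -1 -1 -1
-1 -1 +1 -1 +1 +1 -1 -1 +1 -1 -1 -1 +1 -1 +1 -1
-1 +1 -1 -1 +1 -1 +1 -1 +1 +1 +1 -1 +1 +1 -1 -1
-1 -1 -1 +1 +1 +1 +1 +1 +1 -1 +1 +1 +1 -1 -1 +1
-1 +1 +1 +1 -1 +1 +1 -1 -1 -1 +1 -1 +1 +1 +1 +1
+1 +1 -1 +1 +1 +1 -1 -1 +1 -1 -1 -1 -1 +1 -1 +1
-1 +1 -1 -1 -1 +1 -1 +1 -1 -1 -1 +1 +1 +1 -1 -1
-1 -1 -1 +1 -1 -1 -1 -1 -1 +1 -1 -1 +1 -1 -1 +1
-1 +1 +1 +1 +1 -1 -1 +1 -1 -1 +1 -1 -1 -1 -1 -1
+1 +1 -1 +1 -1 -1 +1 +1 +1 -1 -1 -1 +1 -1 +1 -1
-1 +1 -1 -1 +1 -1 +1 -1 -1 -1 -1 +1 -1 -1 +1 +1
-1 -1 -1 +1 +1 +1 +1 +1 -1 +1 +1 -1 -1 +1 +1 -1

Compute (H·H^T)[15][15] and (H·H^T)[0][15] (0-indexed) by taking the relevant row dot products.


Row 0 of H: [1, -1, -1, -1, 1, -1, -1, 1, -1, -1, 1, -1, 1, 1, 1, 1].
Row 15 of H: [-1, -1, -1, 1, 1, 1, 1, 1, -1, 1, 1, -1, -1, 1, 1, -1].
(H·H^T)[15][15] = Σ_j H[15][j]·H[15][j] = (-1)² + (-1)² + (-1)² + (1)² + (1)² + (1)² + (1)² + (1)² + (-1)² + (1)² + (1)² + (-1)² + (-1)² + (1)² + (1)² + (-1)² = 1 + 1 + 1 + 1 + 1 + 1 + 1 + 1 + 1 + 1 + 1 + 1 + 1 + 1 + 1 + 1 = 16.
(H·H^T)[0][15] = Σ_j H[0][j]·H[15][j] = (1)·(-1) + (-1)·(-1) + (-1)·(-1) + (-1)·(1) + (1)·(1) + (-1)·(1) + (-1)·(1) + (1)·(1) + (-1)·(-1) + (-1)·(1) + (1)·(1) + (-1)·(-1) + (1)·(-1) + (1)·(1) + (1)·(1) + (1)·(-1) = -1 + 1 + 1 + -1 + 1 + -1 + -1 + 1 + 1 + -1 + 1 + 1 + -1 + 1 + 1 + -1 = 2.
Rows 0 and 15 are not orthogonal (dot product = 2 ≠ 0), so H is not a Hadamard matrix.

(15,15) entry = 16; (0,15) entry = 2.


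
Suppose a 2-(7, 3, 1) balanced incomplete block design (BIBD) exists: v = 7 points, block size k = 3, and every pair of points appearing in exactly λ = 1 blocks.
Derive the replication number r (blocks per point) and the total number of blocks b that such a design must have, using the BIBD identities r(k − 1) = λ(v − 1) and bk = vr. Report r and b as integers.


Any 2-(v, k, λ) BIBD satisfies two necessary conditions:
  (i)  Each point sits in r blocks, and counting incidences through any fixed point gives r(k − 1) = λ(v − 1), so r = λ(v − 1)/(k − 1).
  (ii) Total incidences bk = vr, so b = vr/k.
Step 1: r = λ(v − 1)/(k − 1) = 1·(7 − 1)/(3 − 1) = 1·6/2 = 6/2 = 3.
Step 2: b = vr/k = 7·3/3 = 21/3 = 7.
Check integrality: r = 3 ∈ Z ✓, b = 7 ∈ Z ✓.
(These identities are necessary conditions: they determine r and b for any design with these parameters, but do not by themselves prove that one exists.)

r = 3, b = 7.


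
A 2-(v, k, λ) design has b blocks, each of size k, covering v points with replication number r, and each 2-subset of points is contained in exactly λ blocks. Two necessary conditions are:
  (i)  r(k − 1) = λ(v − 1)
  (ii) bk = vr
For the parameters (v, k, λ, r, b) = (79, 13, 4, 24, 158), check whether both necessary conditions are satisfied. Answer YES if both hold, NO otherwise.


Condition (i): r(k − 1) = 24·12 = 288; λ(v − 1) = 4·78 = 312. Match? NO.
Condition (ii): bk = 158·13 = 2054; vr = 79·24 = 1896. Match? NO.
Both conditions hold? NO.

NO


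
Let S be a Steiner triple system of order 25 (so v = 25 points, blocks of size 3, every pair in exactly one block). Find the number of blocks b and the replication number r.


An STS(v) is a 2-(v, 3, 1) BIBD: block size k = 3, λ = 1.
Replication: r(k − 1) = λ(v − 1) ⇒ r·2 = 25 − 1 = 24 ⇒ r = 12.
Block count: bk = vr ⇒ b·3 = 25·12 = 300 ⇒ b = 100.
(Check via b = v(v − 1)/6 = 25·24/6 = 600/6 = 100.)

r = 12, b = 100.


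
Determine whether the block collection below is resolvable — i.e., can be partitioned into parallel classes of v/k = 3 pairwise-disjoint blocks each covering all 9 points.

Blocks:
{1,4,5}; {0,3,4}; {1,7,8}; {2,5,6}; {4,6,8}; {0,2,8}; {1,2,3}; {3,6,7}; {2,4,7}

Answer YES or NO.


v = 9, block size k = 3, number of blocks = 9.
For resolvability, blocks must partition into parallel classes of size v/k = 3.
Total blocks must therefore be a multiple of 3: 9 = 3·3 + 0 ⇒ divisible ✓.
Consider block {4,6,8}. The only other block(s) in the collection disjoint from it are {1,2,3} — just 1 block(s). Any parallel class containing {4,6,8} would need 2 other blocks each disjoint from it, so no parallel class of size 3 can contain {4,6,8}.
Since every block must belong to some parallel class in a resolution, the collection cannot be partitioned into parallel classes.
Resolvable? NO.

NO


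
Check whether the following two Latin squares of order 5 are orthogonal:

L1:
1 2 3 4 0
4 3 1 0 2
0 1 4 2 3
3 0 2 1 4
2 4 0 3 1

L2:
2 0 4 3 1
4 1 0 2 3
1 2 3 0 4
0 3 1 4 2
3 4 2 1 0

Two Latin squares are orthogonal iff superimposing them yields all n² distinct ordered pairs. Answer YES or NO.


Form the n² = 25 superimposed pairs (L1[i][j], L2[i][j]), row by row (rows and columns indexed from 0):
row 0: (1,2) (2,0) (3,4) (4,3) (0,1)
row 1: (4,4) (3,1) (1,0) (0,2) (2,3)
row 2: (0,1) (1,2) (4,3) (2,0) (3,4)
row 3: (3,0) (0,3) (2,1) (1,4) (4,2)
row 4: (2,3) (4,4) (0,2) (3,1) (1,0)
Orthogonality requires all 25 pairs distinct.
But the pair (0,1) repeats: cell (0,4) has L1 = 0, L2 = 1, and cell (2,0) has L1 = 0, L2 = 1.
A repeated pair means some other pair never occurs (only 15 distinct pairs out of 25), so the squares are not orthogonal.
Conclusion: NO.

NO


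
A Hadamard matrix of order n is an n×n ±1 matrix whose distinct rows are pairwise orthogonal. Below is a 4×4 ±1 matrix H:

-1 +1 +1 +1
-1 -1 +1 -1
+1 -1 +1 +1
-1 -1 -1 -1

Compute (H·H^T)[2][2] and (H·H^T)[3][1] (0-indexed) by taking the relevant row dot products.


Row 1 of H: [-1, -1, 1, -1].
Row 2 of H: [1, -1, 1, 1].
Row 3 of H: [-1, -1, -1, -1].
(H·H^T)[2][2] = Σ_j H[2][j]·H[2][j] = (1)² + (-1)² + (1)² + (1)² = 1 + 1 + 1 + 1 = 4.
(H·H^T)[3][1] = Σ_j H[3][j]·H[1][j] = (-1)·(-1) + (-1)·(-1) + (-1)·(1) + (-1)·(-1) = 1 + 1 + -1 + 1 = 2.
Rows 3 and 1 are not orthogonal (dot product = 2 ≠ 0), so H is not a Hadamard matrix.

(2,2) entry = 4; (3,1) entry = 2.


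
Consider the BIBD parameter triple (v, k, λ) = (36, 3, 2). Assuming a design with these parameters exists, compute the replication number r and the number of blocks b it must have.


Any 2-(v, k, λ) BIBD satisfies two necessary conditions:
  (i)  Each point sits in r blocks, and counting incidences through any fixed point gives r(k − 1) = λ(v − 1), so r = λ(v − 1)/(k − 1).
  (ii) Total incidences bk = vr, so b = vr/k.
Step 1: r = λ(v − 1)/(k − 1) = 2·(36 − 1)/(3 − 1) = 2·35/2 = 70/2 = 35.
Step 2: b = vr/k = 36·35/3 = 1260/3 = 420.
Check integrality: r = 35 ∈ Z ✓, b = 420 ∈ Z ✓.
(These identities are necessary conditions: they determine r and b for any design with these parameters, but do not by themselves prove that one exists.)

r = 35, b = 420.


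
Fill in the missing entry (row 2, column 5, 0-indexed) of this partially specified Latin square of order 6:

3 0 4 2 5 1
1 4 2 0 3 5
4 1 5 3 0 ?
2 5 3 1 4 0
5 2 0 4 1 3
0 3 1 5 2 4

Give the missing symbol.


Row 2 contains symbols [0, 1, 3, 4, 5] — missing [2].
Column 5 contains symbols [0, 1, 3, 4, 5] — missing [2].
The missing symbol must appear in both missing sets; intersection = [2].
Therefore the hidden value is 2.

Missing value = 2.


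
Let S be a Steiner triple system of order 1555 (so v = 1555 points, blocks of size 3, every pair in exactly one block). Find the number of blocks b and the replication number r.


An STS(v) is a 2-(v, 3, 1) BIBD: block size k = 3, λ = 1.
Replication: r(k − 1) = λ(v − 1) ⇒ r·2 = 1555 − 1 = 1554 ⇒ r = 777.
Block count: b = v(v − 1)/6 = 1555·1554/6 = 2416470/6 = 402745.

r = 777, b = 402745.


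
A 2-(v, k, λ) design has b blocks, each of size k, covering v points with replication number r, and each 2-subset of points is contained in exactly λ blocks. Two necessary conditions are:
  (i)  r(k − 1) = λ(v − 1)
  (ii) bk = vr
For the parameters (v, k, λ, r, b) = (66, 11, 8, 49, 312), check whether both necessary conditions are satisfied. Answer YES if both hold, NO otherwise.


Condition (i): r(k − 1) = 49·10 = 490; λ(v − 1) = 8·65 = 520. Match? NO.
Condition (ii): bk = 312·11 = 3432; vr = 66·49 = 3234. Match? NO.
Both conditions hold? NO.

NO


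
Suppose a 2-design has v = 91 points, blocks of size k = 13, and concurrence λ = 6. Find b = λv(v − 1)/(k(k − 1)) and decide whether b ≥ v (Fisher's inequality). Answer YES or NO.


b = λv(v − 1)/(k(k − 1)) = 6·91·90/(13·12) = 49140/156 = 315.
Compare with v = 91: b ≥ v, so Fisher's inequality holds.

YES


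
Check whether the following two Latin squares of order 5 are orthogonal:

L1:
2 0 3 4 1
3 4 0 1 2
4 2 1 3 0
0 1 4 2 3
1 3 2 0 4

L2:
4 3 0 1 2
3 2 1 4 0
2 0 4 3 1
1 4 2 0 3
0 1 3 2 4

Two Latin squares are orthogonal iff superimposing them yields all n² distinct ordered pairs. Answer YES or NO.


Form the n² = 25 superimposed pairs (L1[i][j], L2[i][j]), row by row (rows and columns indexed from 0):
row 0: (2,4) (0,3) (3,0) (4,1) (1,2)
row 1: (3,3) (4,2) (0,1) (1,4) (2,0)
row 2: (4,2) (2,0) (1,4) (3,3) (0,1)
row 3: (0,1) (1,4) (4,2) (2,0) (3,3)
row 4: (1,0) (3,1) (2,3) (0,2) (4,4)
Orthogonality requires all 25 pairs distinct.
But the pair (4,2) repeats: cell (1,1) has L1 = 4, L2 = 2, and cell (2,0) has L1 = 4, L2 = 2.
A repeated pair means some other pair never occurs (only 15 distinct pairs out of 25), so the squares are not orthogonal.
Conclusion: NO.

NO


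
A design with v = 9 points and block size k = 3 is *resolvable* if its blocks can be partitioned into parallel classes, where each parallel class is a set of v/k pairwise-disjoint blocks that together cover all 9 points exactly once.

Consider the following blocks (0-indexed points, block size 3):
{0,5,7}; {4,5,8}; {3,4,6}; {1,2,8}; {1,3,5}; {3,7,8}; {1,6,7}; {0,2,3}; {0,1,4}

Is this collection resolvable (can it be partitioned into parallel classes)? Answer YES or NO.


v = 9, block size k = 3, number of blocks = 9.
For resolvability, blocks must partition into parallel classes of size v/k = 3.
Total blocks must therefore be a multiple of 3: 9 = 3·3 + 0 ⇒ divisible ✓.
Consider block {1,3,5}. It intersects every other block in the collection, so no parallel class of size 3 can contain it.
Since every block must belong to some parallel class in a resolution, the collection cannot be partitioned into parallel classes.
Resolvable? NO.

NO


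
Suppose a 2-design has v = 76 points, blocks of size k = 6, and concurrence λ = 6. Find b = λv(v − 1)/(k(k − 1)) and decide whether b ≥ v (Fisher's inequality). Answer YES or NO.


r = λ(v − 1)/(k − 1) = 6·75/5 = 90.
b = vr/k = 76·90/6 = 1140.
Fisher's inequality: b ≥ v ⇔ 1140 ≥ 76? YES.

YES


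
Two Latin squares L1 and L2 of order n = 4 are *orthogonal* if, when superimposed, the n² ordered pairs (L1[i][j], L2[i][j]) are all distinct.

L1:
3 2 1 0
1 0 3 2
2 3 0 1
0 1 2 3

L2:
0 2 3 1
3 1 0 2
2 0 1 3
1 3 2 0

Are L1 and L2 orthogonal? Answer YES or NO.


Form the n² = 16 superimposed pairs (L1[i][j], L2[i][j]), row by row (rows and columns indexed from 0):
row 0: (3,0) (2,2) (1,3) (0,1)
row 1: (1,3) (0,1) (3,0) (2,2)
row 2: (2,2) (3,0) (0,1) (1,3)
row 3: (0,1) (1,3) (2,2) (3,0)
Orthogonality requires all 16 pairs distinct.
But the pair (1,3) repeats: cell (0,2) has L1 = 1, L2 = 3, and cell (1,0) has L1 = 1, L2 = 3.
A repeated pair means some other pair never occurs (only 4 distinct pairs out of 16), so the squares are not orthogonal.
Conclusion: NO.

NO


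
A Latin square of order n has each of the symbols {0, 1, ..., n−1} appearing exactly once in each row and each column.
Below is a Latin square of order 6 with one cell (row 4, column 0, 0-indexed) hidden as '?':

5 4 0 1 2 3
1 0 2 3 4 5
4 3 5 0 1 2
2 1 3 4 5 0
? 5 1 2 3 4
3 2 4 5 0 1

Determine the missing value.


Row 4 contains symbols [1, 2, 3, 4, 5] — missing [0].
Column 0 contains symbols [1, 2, 3, 4, 5] — missing [0].
The missing symbol must appear in both missing sets; intersection = [0].
Therefore the hidden value is 0.

Missing value = 0.


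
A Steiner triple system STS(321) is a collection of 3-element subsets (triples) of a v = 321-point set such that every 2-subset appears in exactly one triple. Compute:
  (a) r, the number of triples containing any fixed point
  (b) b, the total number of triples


An STS(v) is a 2-(v, 3, 1) BIBD: block size k = 3, λ = 1.
Replication: r(k − 1) = λ(v − 1) ⇒ r·2 = 321 − 1 = 320 ⇒ r = 160.
Block count: bk = vr ⇒ b·3 = 321·160 = 51360 ⇒ b = 17120.
(Check via b = v(v − 1)/6 = 321·320/6 = 102720/6 = 17120.)

r = 160, b = 17120.


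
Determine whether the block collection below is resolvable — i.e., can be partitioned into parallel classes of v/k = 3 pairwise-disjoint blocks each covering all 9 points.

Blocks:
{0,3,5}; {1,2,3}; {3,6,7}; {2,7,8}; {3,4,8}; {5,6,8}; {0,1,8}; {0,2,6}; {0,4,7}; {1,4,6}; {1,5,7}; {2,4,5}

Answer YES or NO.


v = 9, block size k = 3, number of blocks = 12.
For resolvability, blocks must partition into parallel classes of size v/k = 3.
Total blocks must therefore be a multiple of 3: 12 = 3·4 + 0 ⇒ divisible ✓.
Greedy packing gives 4 candidate class(es). Each should be a full parallel class (size 3, covers all 9 points).
  Class 1 (3 blocks): {0,3,5}; {2,7,8}; {1,4,6}. Points covered: [0, 1, 2, 3, 4, 5, 6, 7, 8].
  Class 2 (3 blocks): {1,2,3}; {5,6,8}; {0,4,7}. Points covered: [0, 1, 2, 3, 4, 5, 6, 7, 8].
  Class 3 (3 blocks): {3,6,7}; {0,1,8}; {2,4,5}. Points covered: [0, 1, 2, 3, 4, 5, 6, 7, 8].
  Class 4 (3 blocks): {3,4,8}; {0,2,6}; {1,5,7}. Points covered: [0, 1, 2, 3, 4, 5, 6, 7, 8].
All classes full (size 3)? YES. All classes cover every point? YES.
Resolvable? YES.

YES


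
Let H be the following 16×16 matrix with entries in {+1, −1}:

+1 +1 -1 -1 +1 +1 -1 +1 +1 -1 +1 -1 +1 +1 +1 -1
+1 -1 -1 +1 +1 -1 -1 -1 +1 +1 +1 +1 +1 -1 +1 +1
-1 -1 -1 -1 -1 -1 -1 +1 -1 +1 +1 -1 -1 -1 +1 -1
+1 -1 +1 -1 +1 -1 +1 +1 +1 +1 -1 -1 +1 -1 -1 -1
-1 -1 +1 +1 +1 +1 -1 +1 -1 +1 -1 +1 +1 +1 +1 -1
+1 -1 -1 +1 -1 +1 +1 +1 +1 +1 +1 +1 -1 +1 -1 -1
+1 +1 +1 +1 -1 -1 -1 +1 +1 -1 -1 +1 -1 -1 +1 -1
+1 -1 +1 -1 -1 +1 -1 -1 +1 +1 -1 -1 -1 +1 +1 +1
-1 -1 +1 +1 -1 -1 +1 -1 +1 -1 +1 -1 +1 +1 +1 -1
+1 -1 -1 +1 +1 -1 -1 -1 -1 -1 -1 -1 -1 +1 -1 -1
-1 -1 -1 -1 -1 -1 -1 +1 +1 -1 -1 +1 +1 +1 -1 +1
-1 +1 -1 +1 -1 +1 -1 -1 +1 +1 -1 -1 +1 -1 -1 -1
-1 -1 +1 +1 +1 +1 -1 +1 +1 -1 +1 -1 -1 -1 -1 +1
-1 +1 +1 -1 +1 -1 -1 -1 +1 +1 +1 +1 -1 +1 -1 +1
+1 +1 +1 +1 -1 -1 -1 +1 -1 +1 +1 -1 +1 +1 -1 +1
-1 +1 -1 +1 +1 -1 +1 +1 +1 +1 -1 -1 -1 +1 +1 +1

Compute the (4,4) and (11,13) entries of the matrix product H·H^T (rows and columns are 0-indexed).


Row 4 of H: [-1, -1, 1, 1, 1, 1, -1, 1, -1, 1, -1, 1, 1, 1, 1, -1].
Row 11 of H: [-1, 1, -1, 1, -1, 1, -1, -1, 1, 1, -1, -1, 1, -1, -1, -1].
Row 13 of H: [-1, 1, 1, -1, 1, -1, -1, -1, 1, 1, 1, 1, -1, 1, -1, 1].
(H·H^T)[4][4] = Σ_j H[4][j]·H[4][j] = (-1)² + (-1)² + (1)² + (1)² + (1)² + (1)² + (-1)² + (1)² + (-1)² + (1)² + (-1)² + (1)² + (1)² + (1)² + (1)² + (-1)² = 1 + 1 + 1 + 1 + 1 + 1 + 1 + 1 + 1 + 1 + 1 + 1 + 1 + 1 + 1 + 1 = 16.
(H·H^T)[11][13] = Σ_j H[11][j]·H[13][j] = (-1)·(-1) + (1)·(1) + (-1)·(1) + (1)·(-1) + (-1)·(1) + (1)·(-1) + (-1)·(-1) + (-1)·(-1) + (1)·(1) + (1)·(1) + (-1)·(1) + (-1)·(1) + (1)·(-1) + (-1)·(1) + (-1)·(-1) + (-1)·(1) = 1 + 1 + -1 + -1 + -1 + -1 + 1 + 1 + 1 + 1 + -1 + -1 + -1 + -1 + 1 + -1 = -2.
Rows 11 and 13 are not orthogonal (dot product = -2 ≠ 0), so H is not a Hadamard matrix.

(4,4) entry = 16; (11,13) entry = -2.


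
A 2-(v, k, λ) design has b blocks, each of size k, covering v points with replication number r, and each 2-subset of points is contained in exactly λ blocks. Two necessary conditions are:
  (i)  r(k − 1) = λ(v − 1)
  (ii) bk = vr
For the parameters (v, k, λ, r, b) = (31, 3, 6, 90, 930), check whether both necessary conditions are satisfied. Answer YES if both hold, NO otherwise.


Condition (i): r(k − 1) = 90·2 = 180; λ(v − 1) = 6·30 = 180. Match? YES.
Condition (ii): bk = 930·3 = 2790; vr = 31·90 = 2790. Match? YES.
Both conditions hold? YES.

YES


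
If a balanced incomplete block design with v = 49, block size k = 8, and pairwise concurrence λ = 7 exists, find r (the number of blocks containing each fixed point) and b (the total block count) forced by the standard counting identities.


Any 2-(v, k, λ) BIBD satisfies two necessary conditions:
  (i)  Each point sits in r blocks, and counting incidences through any fixed point gives r(k − 1) = λ(v − 1), so r = λ(v − 1)/(k − 1).
  (ii) Total incidences bk = vr, so b = vr/k.
Step 1: r = λ(v − 1)/(k − 1) = 7·(49 − 1)/(8 − 1) = 7·48/7 = 336/7 = 48.
Step 2: b = vr/k = 49·48/8 = 2352/8 = 294.
Check integrality: r = 48 ∈ Z ✓, b = 294 ∈ Z ✓.
(These identities are necessary conditions: they determine r and b for any design with these parameters, but do not by themselves prove that one exists.)

r = 48, b = 294.


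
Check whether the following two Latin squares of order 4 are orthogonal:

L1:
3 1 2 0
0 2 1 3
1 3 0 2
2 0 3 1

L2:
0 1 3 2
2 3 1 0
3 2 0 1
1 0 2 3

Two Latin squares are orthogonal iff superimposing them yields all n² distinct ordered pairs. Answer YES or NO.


Form the n² = 16 superimposed pairs (L1[i][j], L2[i][j]), row by row (rows and columns indexed from 0):
row 0: (3,0) (1,1) (2,3) (0,2)
row 1: (0,2) (2,3) (1,1) (3,0)
row 2: (1,3) (3,2) (0,0) (2,1)
row 3: (2,1) (0,0) (3,2) (1,3)
Orthogonality requires all 16 pairs distinct.
But the pair (0,2) repeats: cell (0,3) has L1 = 0, L2 = 2, and cell (1,0) has L1 = 0, L2 = 2.
A repeated pair means some other pair never occurs (only 8 distinct pairs out of 16), so the squares are not orthogonal.
Conclusion: NO.

NO


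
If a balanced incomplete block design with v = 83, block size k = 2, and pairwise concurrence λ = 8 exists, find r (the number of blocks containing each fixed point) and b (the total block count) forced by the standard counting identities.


Any 2-(v, k, λ) BIBD satisfies two necessary conditions:
  (i)  Each point sits in r blocks, and counting incidences through any fixed point gives r(k − 1) = λ(v − 1), so r = λ(v − 1)/(k − 1).
  (ii) Total incidences bk = vr, so b = vr/k.
Step 1: r = λ(v − 1)/(k − 1) = 8·(83 − 1)/(2 − 1) = 8·82/1 = 656/1 = 656.
Step 2: b = vr/k = 83·656/2 = 54448/2 = 27224.
Check integrality: r = 656 ∈ Z ✓, b = 27224 ∈ Z ✓.
(These identities are necessary conditions: they determine r and b for any design with these parameters, but do not by themselves prove that one exists.)

r = 656, b = 27224.
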